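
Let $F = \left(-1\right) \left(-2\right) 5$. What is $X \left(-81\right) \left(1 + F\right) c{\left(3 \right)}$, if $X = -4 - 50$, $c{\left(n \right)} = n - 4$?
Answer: $-48114$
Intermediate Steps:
$c{\left(n \right)} = -4 + n$ ($c{\left(n \right)} = n - 4 = -4 + n$)
$X = -54$ ($X = -4 - 50 = -54$)
$F = 10$ ($F = 2 \cdot 5 = 10$)
$X \left(-81\right) \left(1 + F\right) c{\left(3 \right)} = \left(-54\right) \left(-81\right) \left(1 + 10\right) \left(-4 + 3\right) = 4374 \cdot 11 \left(-1\right) = 4374 \left(-11\right) = -48114$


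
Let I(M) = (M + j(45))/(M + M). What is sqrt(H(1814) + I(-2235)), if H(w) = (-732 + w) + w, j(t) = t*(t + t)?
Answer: sqrt(257140326)/298 ≈ 53.811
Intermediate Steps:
j(t) = 2*t**2 (j(t) = t*(2*t) = 2*t**2)
H(w) = -732 + 2*w
I(M) = (4050 + M)/(2*M) (I(M) = (M + 2*45**2)/(M + M) = (M + 2*2025)/((2*M)) = (M + 4050)*(1/(2*M)) = (4050 + M)*(1/(2*M)) = (4050 + M)/(2*M))
sqrt(H(1814) + I(-2235)) = sqrt((-732 + 2*1814) + (1/2)*(4050 - 2235)/(-2235)) = sqrt((-732 + 3628) + (1/2)*(-1/2235)*1815) = sqrt(2896 - 121/298) = sqrt(862887/298) = sqrt(257140326)/298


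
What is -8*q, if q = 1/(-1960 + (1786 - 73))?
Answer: 8/247 ≈ 0.032389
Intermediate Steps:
q = -1/247 (q = 1/(-1960 + 1713) = 1/(-247) = -1/247 ≈ -0.0040486)
-8*q = -8*(-1/247) = 8/247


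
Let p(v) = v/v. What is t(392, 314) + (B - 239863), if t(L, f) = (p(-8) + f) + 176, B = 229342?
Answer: -10030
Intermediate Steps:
p(v) = 1
t(L, f) = 177 + f (t(L, f) = (1 + f) + 176 = 177 + f)
t(392, 314) + (B - 239863) = (177 + 314) + (229342 - 239863) = 491 - 10521 = -10030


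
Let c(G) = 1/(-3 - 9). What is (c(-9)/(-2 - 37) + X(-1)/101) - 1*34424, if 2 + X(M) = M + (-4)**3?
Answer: -1627184887/47268 ≈ -34425.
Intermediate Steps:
X(M) = -66 + M (X(M) = -2 + (M + (-4)**3) = -2 + (M - 64) = -2 + (-64 + M) = -66 + M)
c(G) = -1/12 (c(G) = 1/(-12) = -1/12)
(c(-9)/(-2 - 37) + X(-1)/101) - 1*34424 = (-1/(12*(-2 - 37)) + (-66 - 1)/101) - 1*34424 = (-1/12/(-39) - 67*1/101) - 34424 = (-1/12*(-1/39) - 67/101) - 34424 = (1/468 - 67/101) - 34424 = -31255/47268 - 34424 = -1627184887/47268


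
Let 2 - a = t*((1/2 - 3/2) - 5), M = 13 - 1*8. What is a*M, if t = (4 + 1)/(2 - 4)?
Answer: -65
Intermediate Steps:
t = -5/2 (t = 5/(-2) = 5*(-½) = -5/2 ≈ -2.5000)
M = 5 (M = 13 - 8 = 5)
a = -13 (a = 2 - (-5)*((1/2 - 3/2) - 5)/2 = 2 - (-5)*((1*(½) - 3*½) - 5)/2 = 2 - (-5)*((½ - 3/2) - 5)/2 = 2 - (-5)*(-1 - 5)/2 = 2 - (-5)*(-6)/2 = 2 - 1*15 = 2 - 15 = -13)
a*M = -13*5 = -65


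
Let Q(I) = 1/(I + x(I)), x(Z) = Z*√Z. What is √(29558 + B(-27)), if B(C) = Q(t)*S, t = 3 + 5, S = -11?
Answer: √(29558 - 11/(8 + 16*√2)) ≈ 171.92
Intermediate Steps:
x(Z) = Z^(3/2)
t = 8
Q(I) = 1/(I + I^(3/2))
B(C) = -11/(8 + 16*√2) (B(C) = -11/(8 + 8^(3/2)) = -11/(8 + 16*√2))
√(29558 + B(-27)) = √(29558 + (11/56 - 11*√2/28)) = √(1655259/56 - 11*√2/28)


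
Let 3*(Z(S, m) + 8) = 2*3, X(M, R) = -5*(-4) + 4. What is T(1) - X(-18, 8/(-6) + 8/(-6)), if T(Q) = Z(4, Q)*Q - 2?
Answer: -32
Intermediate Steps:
X(M, R) = 24 (X(M, R) = 20 + 4 = 24)
Z(S, m) = -6 (Z(S, m) = -8 + (2*3)/3 = -8 + (1/3)*6 = -8 + 2 = -6)
T(Q) = -2 - 6*Q (T(Q) = -6*Q - 2 = -2 - 6*Q)
T(1) - X(-18, 8/(-6) + 8/(-6)) = (-2 - 6*1) - 1*24 = (-2 - 6) - 24 = -8 - 24 = -32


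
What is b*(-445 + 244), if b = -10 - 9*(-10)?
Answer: -16080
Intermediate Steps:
b = 80 (b = -10 + 90 = 80)
b*(-445 + 244) = 80*(-445 + 244) = 80*(-201) = -16080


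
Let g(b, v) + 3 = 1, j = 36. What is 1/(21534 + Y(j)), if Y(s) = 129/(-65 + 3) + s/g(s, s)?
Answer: 62/1333863 ≈ 4.6482e-5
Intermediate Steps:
g(b, v) = -2 (g(b, v) = -3 + 1 = -2)
Y(s) = -129/62 - s/2 (Y(s) = 129/(-65 + 3) + s/(-2) = 129/(-62) + s*(-1/2) = 129*(-1/62) - s/2 = -129/62 - s/2)
1/(21534 + Y(j)) = 1/(21534 + (-129/62 - 1/2*36)) = 1/(21534 + (-129/62 - 18)) = 1/(21534 - 1245/62) = 1/(1333863/62) = 62/1333863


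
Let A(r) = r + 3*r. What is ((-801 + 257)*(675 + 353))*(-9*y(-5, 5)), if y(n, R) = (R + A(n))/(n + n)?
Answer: 7549632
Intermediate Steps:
A(r) = 4*r
y(n, R) = (R + 4*n)/(2*n) (y(n, R) = (R + 4*n)/(n + n) = (R + 4*n)/((2*n)) = (R + 4*n)*(1/(2*n)) = (R + 4*n)/(2*n))
((-801 + 257)*(675 + 353))*(-9*y(-5, 5)) = ((-801 + 257)*(675 + 353))*(-9*(2 + (1/2)*5/(-5))) = (-544*1028)*(-9*(2 + (1/2)*5*(-1/5))) = -(-5033088)*(2 - 1/2) = -(-5033088)*3/2 = -559232*(-27/2) = 7549632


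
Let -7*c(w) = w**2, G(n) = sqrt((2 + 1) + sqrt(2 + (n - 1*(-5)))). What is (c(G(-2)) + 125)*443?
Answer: 386296/7 - 443*sqrt(5)/7 ≈ 55044.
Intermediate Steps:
G(n) = sqrt(3 + sqrt(7 + n)) (G(n) = sqrt(3 + sqrt(2 + (n + 5))) = sqrt(3 + sqrt(2 + (5 + n))) = sqrt(3 + sqrt(7 + n)))
c(w) = -w**2/7
(c(G(-2)) + 125)*443 = (-(3/7 + sqrt(7 - 2)/7) + 125)*443 = (-(3/7 + sqrt(5)/7) + 125)*443 = (-(3 + sqrt(5))/7 + 125)*443 = ((-3/7 - sqrt(5)/7) + 125)*443 = (872/7 - sqrt(5)/7)*443 = 386296/7 - 443*sqrt(5)/7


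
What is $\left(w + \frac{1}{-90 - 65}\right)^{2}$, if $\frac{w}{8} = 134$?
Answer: $\frac{27608813281}{24025} \approx 1.1492 \cdot 10^{6}$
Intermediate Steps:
$w = 1072$ ($w = 8 \cdot 134 = 1072$)
$\left(w + \frac{1}{-90 - 65}\right)^{2} = \left(1072 + \frac{1}{-90 - 65}\right)^{2} = \left(1072 + \frac{1}{-155}\right)^{2} = \left(1072 - \frac{1}{155}\right)^{2} = \left(\frac{166159}{155}\right)^{2} = \frac{27608813281}{24025}$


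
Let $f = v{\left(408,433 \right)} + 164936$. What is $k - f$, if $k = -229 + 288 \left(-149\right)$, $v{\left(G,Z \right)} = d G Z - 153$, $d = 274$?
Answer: $-48613860$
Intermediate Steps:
$v{\left(G,Z \right)} = -153 + 274 G Z$ ($v{\left(G,Z \right)} = 274 G Z - 153 = -153 + 274 G Z$)
$k = -43141$ ($k = -229 - 42912 = -43141$)
$f = 48570719$ ($f = \left(-153 + 274 \cdot 408 \cdot 433\right) + 164936 = \left(-153 + 48405936\right) + 164936 = 48405783 + 164936 = 48570719$)
$k - f = -43141 - 48570719 = -48613860$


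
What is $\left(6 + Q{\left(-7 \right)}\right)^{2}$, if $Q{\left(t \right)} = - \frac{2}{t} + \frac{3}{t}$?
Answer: $\frac{1681}{49} \approx 34.306$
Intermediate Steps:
$Q{\left(t \right)} = \frac{1}{t}$
$\left(6 + Q{\left(-7 \right)}\right)^{2} = \left(6 + \frac{1}{-7}\right)^{2} = \left(6 - \frac{1}{7}\right)^{2} = \left(\frac{41}{7}\right)^{2} = \frac{1681}{49}$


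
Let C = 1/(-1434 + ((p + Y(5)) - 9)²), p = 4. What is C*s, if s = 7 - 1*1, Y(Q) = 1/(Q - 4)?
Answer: -3/709 ≈ -0.0042313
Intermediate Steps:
Y(Q) = 1/(-4 + Q)
s = 6 (s = 7 - 1 = 6)
C = -1/1418 (C = 1/(-1434 + ((4 + 1/(-4 + 5)) - 9)²) = 1/(-1434 + ((4 + 1/1) - 9)²) = 1/(-1434 + ((4 + 1) - 9)²) = 1/(-1434 + (5 - 9)²) = 1/(-1434 + (-4)²) = 1/(-1434 + 16) = 1/(-1418) = -1/1418 ≈ -0.00070522)
C*s = -1/1418*6 = -3/709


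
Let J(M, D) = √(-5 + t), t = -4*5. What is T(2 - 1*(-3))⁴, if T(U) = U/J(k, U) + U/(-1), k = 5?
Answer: (5 + I)⁴ ≈ 476.0 + 480.0*I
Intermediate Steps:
t = -20
J(M, D) = 5*I (J(M, D) = √(-5 - 20) = √(-25) = 5*I)
T(U) = -U - I*U/5 (T(U) = U/((5*I)) + U/(-1) = U*(-I/5) + U*(-1) = -I*U/5 - U = -U - I*U/5)
T(2 - 1*(-3))⁴ = ((2 - 1*(-3))*(-5 - I)/5)⁴ = ((2 + 3)*(-5 - I)/5)⁴ = ((⅕)*5*(-5 - I))⁴ = (-5 - I)⁴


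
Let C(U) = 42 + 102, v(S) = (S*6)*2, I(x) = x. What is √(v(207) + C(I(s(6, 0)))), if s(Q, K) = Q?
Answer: 6*√73 ≈ 51.264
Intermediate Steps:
v(S) = 12*S (v(S) = (6*S)*2 = 12*S)
C(U) = 144
√(v(207) + C(I(s(6, 0)))) = √(12*207 + 144) = √(2484 + 144) = √2628 = 6*√73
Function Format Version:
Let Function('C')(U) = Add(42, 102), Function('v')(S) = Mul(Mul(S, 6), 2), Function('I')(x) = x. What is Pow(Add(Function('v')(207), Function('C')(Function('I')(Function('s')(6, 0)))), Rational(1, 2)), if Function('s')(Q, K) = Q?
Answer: Mul(6, Pow(73, Rational(1, 2))) ≈ 51.264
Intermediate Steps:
Function('v')(S) = Mul(12, S) (Function('v')(S) = Mul(Mul(6, S), 2) = Mul(12, S))
Function('C')(U) = 144
Pow(Add(Function('v')(207), Function('C')(Function('I')(Function('s')(6, 0)))), Rational(1, 2)) = Pow(Add(Mul(12, 207), 144), Rational(1, 2)) = Pow(Add(2484, 144), Rational(1, 2)) = Pow(2628, Rational(1, 2)) = Mul(6, Pow(73, Rational(1, 2)))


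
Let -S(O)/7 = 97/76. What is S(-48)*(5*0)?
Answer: 0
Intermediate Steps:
S(O) = -679/76
S(-48)*(5*0) = -3395*0/76 = -679/76*0 = 0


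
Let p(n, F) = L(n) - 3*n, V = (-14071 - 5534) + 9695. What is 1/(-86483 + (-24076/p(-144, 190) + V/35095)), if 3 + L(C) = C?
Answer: -2000415/173171444759 ≈ -1.1552e-5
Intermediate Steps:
L(C) = -3 + C
V = -9910 (V = -19605 + 9695 = -9910)
p(n, F) = -3 - 2*n (p(n, F) = (-3 + n) - 3*n = -3 - 2*n)
1/(-86483 + (-24076/p(-144, 190) + V/35095)) = 1/(-86483 + (-24076/(-3 - 2*(-144)) - 9910/35095)) = 1/(-86483 + (-24076/(-3 + 288) - 9910*1/35095)) = 1/(-86483 + (-24076/285 - 1982/7019)) = 1/(-86483 - 169554314/2000415) = 1/(-173171444759/2000415) = -2000415/173171444759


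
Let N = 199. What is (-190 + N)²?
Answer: 81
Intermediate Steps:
(-190 + N)² = (-190 + 199)² = 9² = 81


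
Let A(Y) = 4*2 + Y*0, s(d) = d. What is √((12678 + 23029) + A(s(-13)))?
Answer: √35715 ≈ 188.98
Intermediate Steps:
A(Y) = 8 (A(Y) = 8 + 0 = 8)
√((12678 + 23029) + A(s(-13))) = √((12678 + 23029) + 8) = √(35707 + 8) = √35715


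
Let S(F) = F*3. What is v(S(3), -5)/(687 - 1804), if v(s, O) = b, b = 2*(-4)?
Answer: 8/1117 ≈ 0.0071620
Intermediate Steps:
S(F) = 3*F
b = -8
v(s, O) = -8
v(S(3), -5)/(687 - 1804) = -8/(687 - 1804) = -8/(-1117) = -8*(-1/1117) = 8/1117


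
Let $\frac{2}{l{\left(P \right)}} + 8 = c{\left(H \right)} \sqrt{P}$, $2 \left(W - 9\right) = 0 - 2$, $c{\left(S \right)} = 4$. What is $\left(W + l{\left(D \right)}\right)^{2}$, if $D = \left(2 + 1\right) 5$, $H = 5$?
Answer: $\frac{31699}{484} + \frac{89 \sqrt{15}}{121} \approx 68.343$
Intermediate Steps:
$D = 15$ ($D = 3 \cdot 5 = 15$)
$W = 8$ ($W = 9 + \frac{0 - 2}{2} = 9 + \frac{1}{2} \left(-2\right) = 9 - 1 = 8$)
$l{\left(P \right)} = \frac{2}{-8 + 4 \sqrt{P}}$
$\left(W + l{\left(D \right)}\right)^{2} = \left(8 + \frac{1}{2 \left(-2 + \sqrt{15}\right)}\right)^{2}$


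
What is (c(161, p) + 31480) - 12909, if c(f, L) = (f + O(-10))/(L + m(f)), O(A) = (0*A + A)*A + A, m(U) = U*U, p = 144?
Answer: 484053366/26065 ≈ 18571.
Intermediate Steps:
m(U) = U**2
O(A) = A + A**2 (O(A) = (0 + A)*A + A = A*A + A = A**2 + A = A + A**2)
c(f, L) = (90 + f)/(L + f**2) (c(f, L) = (f - 10*(1 - 10))/(L + f**2) = (f - 10*(-9))/(L + f**2) = (f + 90)/(L + f**2) = (90 + f)/(L + f**2))
(c(161, p) + 31480) - 12909 = ((90 + 161)/(144 + 161**2) + 31480) - 12909 = (251/(144 + 25921) + 31480) - 12909 = (251/26065 + 31480) - 12909 = 820526451/26065 - 12909 = 484053366/26065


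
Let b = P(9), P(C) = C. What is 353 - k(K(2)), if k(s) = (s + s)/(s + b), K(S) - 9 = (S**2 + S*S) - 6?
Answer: 3519/10 ≈ 351.90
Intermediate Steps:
b = 9
K(S) = 3 + 2*S**2 (K(S) = 9 + ((S**2 + S*S) - 6) = 9 + ((S**2 + S**2) - 6) = 9 + (2*S**2 - 6) = 9 + (-6 + 2*S**2) = 3 + 2*S**2)
k(s) = 2*s/(9 + s) (k(s) = (s + s)/(s + 9) = (2*s)/(9 + s) = 2*s/(9 + s))
353 - k(K(2)) = 353 - 2*(3 + 2*2**2)/(9 + (3 + 2*2**2)) = 353 - 2*(3 + 2*4)/(9 + (3 + 2*4)) = 353 - 2*(3 + 8)/(9 + (3 + 8)) = 353 - 2*11/(9 + 11) = 353 - 2*11/20 = 353 - 1*11/10 = 353 - 11/10 = 3519/10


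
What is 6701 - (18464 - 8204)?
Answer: -3559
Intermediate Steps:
6701 - (18464 - 8204) = 6701 - 1*10260 = 6701 - 10260 = -3559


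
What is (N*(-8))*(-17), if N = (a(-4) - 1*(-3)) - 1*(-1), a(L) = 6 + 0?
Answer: 1360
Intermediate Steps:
a(L) = 6
N = 10 (N = (6 - 1*(-3)) - 1*(-1) = (6 + 3) + 1 = 9 + 1 = 10)
(N*(-8))*(-17) = (10*(-8))*(-17) = -80*(-17) = 1360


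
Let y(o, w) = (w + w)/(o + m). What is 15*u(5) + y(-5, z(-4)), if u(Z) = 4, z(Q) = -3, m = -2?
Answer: 426/7 ≈ 60.857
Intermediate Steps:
y(o, w) = 2*w/(-2 + o) (y(o, w) = (w + w)/(o - 2) = (2*w)/(-2 + o) = 2*w/(-2 + o))
15*u(5) + y(-5, z(-4)) = 15*4 + 2*(-3)/(-2 - 5) = 60 + 2*(-3)/(-7) = 60 + 2*(-3)*(-⅐) = 60 + 6/7 = 426/7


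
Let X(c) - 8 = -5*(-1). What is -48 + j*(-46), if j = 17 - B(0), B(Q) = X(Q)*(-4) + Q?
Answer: -3222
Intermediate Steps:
X(c) = 13 (X(c) = 8 - 5*(-1) = 8 + 5 = 13)
B(Q) = -52 + Q (B(Q) = 13*(-4) + Q = -52 + Q)
j = 69 (j = 17 - (-52 + 0) = 17 - 1*(-52) = 17 + 52 = 69)
-48 + j*(-46) = -48 + 69*(-46) = -48 - 3174 = -3222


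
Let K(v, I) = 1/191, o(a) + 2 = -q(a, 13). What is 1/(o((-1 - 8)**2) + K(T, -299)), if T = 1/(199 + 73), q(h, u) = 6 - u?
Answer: 191/956 ≈ 0.19979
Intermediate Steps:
o(a) = 5 (o(a) = -2 - (6 - 1*13) = -2 - (6 - 13) = -2 - 1*(-7) = -2 + 7 = 5)
T = 1/272 ≈ 0.0036765
K(v, I) = 1/191
1/(o((-1 - 8)**2) + K(T, -299)) = 1/(5 + 1/191) = 1/(956/191) = 191/956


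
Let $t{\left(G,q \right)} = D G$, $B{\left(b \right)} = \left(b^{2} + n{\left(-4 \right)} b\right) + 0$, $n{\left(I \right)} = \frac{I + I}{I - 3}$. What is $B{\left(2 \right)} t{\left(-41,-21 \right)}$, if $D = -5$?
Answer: $\frac{9020}{7} \approx 1288.6$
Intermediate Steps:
$n{\left(I \right)} = \frac{2 I}{-3 + I}$
$B{\left(b \right)} = b^{2} + \frac{8 b}{7}$ ($B{\left(b \right)} = \left(b^{2} + 2 \left(-4\right) \frac{1}{-3 - 4} b\right) + 0 = \left(b^{2} + 2 \left(-4\right) \frac{1}{-7} b\right) + 0 = \left(b^{2} + 2 \left(-4\right) \left(- \frac{1}{7}\right) b\right) + 0 = \left(b^{2} + \frac{8 b}{7}\right) + 0 = b^{2} + \frac{8 b}{7}$)
$t{\left(G,q \right)} = - 5 G$
$B{\left(2 \right)} t{\left(-41,-21 \right)} = \frac{1}{7} \cdot 2 \left(8 + 7 \cdot 2\right) \left(\left(-5\right) \left(-41\right)\right) = \frac{1}{7} \cdot 2 \left(8 + 14\right) 205 = \frac{1}{7} \cdot 2 \cdot 22 \cdot 205 = \frac{44}{7} \cdot 205 = \frac{9020}{7}$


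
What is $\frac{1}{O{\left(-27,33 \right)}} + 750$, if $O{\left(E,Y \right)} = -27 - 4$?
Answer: $\frac{23249}{31} \approx 749.97$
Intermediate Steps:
$O{\left(E,Y \right)} = -31$ ($O{\left(E,Y \right)} = -27 - 4 = -31$)
$\frac{1}{O{\left(-27,33 \right)}} + 750 = \frac{1}{-31} + 750 = - \frac{1}{31} + 750 = \frac{23249}{31}$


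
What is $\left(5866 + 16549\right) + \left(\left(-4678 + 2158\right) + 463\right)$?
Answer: $20358$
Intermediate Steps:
$\left(5866 + 16549\right) + \left(\left(-4678 + 2158\right) + 463\right) = 22415 + \left(-2520 + 463\right) = 22415 - 2057 = 20358$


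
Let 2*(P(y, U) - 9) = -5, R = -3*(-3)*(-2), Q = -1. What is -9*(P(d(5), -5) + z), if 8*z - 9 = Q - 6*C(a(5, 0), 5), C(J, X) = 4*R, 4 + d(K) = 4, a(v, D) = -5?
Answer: -1107/2 ≈ -553.50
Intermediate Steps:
d(K) = 0 (d(K) = -4 + 4 = 0)
R = -18 (R = 9*(-2) = -18)
P(y, U) = 13/2 (P(y, U) = 9 + (1/2)*(-5) = 9 - 5/2 = 13/2)
C(J, X) = -72 (C(J, X) = 4*(-18) = -72)
z = 55 (z = 9/8 + (-1 - 6*(-72))/8 = 9/8 + (-1 + 432)/8 = 9/8 + (1/8)*431 = 9/8 + 431/8 = 55)
-9*(P(d(5), -5) + z) = -9*(13/2 + 55) = -9*123/2 = -1107/2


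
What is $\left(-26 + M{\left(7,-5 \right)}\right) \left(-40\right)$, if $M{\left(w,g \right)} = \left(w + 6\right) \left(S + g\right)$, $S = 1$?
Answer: $3120$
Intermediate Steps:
$M{\left(w,g \right)} = \left(1 + g\right) \left(6 + w\right)$ ($M{\left(w,g \right)} = \left(w + 6\right) \left(1 + g\right) = \left(6 + w\right) \left(1 + g\right) = \left(1 + g\right) \left(6 + w\right)$)
$\left(-26 + M{\left(7,-5 \right)}\right) \left(-40\right) = \left(-26 + \left(6 + 7 + 6 \left(-5\right) - 35\right)\right) \left(-40\right) = \left(-26 + \left(6 + 7 - 30 - 35\right)\right) \left(-40\right) = \left(-26 - 52\right) \left(-40\right) = \left(-78\right) \left(-40\right) = 3120$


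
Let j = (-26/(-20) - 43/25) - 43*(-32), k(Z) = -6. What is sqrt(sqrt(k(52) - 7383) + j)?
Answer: sqrt(137558 + 300*I*sqrt(821))/10 ≈ 37.107 + 1.1583*I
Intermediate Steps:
j = 68779/50 (j = (-26*(-1/20) - 43*1/25) + 1376 = (13/10 - 43/25) + 1376 = -21/50 + 1376 = 68779/50 ≈ 1375.6)
sqrt(sqrt(k(52) - 7383) + j) = sqrt(sqrt(-6 - 7383) + 68779/50) = sqrt(sqrt(-7389) + 68779/50) = sqrt(3*I*sqrt(821) + 68779/50) = sqrt(68779/50 + 3*I*sqrt(821))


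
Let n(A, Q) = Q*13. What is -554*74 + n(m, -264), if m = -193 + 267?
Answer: -44428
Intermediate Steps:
m = 74
n(A, Q) = 13*Q
-554*74 + n(m, -264) = -554*74 + 13*(-264) = -40996 - 3432 = -44428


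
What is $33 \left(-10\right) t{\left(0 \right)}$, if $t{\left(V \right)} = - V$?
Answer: $0$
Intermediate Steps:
$33 \left(-10\right) t{\left(0 \right)} = 33 \left(-10\right) \left(\left(-1\right) 0\right) = \left(-330\right) 0 = 0$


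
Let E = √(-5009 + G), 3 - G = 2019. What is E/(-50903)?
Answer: -5*I*√281/50903 ≈ -0.0016466*I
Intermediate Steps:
G = -2016 (G = 3 - 1*2019 = 3 - 2019 = -2016)
E = 5*I*√281 (E = √(-5009 - 2016) = √(-7025) = 5*I*√281 ≈ 83.815*I)
E/(-50903) = (5*I*√281)/(-50903) = (5*I*√281)*(-1/50903) = -5*I*√281/50903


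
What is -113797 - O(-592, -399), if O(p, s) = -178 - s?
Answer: -114018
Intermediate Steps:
-113797 - O(-592, -399) = -113797 - (-178 - 1*(-399)) = -113797 - (-178 + 399) = -113797 - 1*221 = -113797 - 221 = -114018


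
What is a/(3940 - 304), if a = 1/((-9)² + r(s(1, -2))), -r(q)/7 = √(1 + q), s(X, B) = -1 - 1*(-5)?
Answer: 9/2551664 + 7*√5/22964976 ≈ 4.2087e-6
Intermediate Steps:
s(X, B) = 4 (s(X, B) = -1 + 5 = 4)
r(q) = -7*√(1 + q)
a = 1/(81 - 7*√5) (a = 1/((-9)² - 7*√(1 + 4)) = 1/(81 - 7*√5) ≈ 0.015303)
a/(3940 - 304) = (81/6316 + 7*√5/6316)/(3940 - 304) = (81/6316 + 7*√5/6316)/3636 = 9/2551664 + 7*√5/22964976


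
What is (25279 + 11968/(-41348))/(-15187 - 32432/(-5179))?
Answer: -1353303934549/812705700817 ≈ -1.6652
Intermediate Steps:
(25279 + 11968/(-41348))/(-15187 - 32432/(-5179)) = (25279 + 11968*(-1/41348))/(-15187 - 32432*(-1/5179)) = (25279 - 2992/10337)/(-15187 + 32432/5179) = 261306031/(10337*(-78621041/5179)) = (261306031/10337)*(-5179/78621041) = -1353303934549/812705700817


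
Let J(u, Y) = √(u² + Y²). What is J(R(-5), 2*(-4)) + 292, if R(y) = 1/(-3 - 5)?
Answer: 292 + √4097/8 ≈ 300.00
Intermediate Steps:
R(y) = -⅛ (R(y) = 1/(-8) = -⅛)
J(u, Y) = √(Y² + u²)
J(R(-5), 2*(-4)) + 292 = √((2*(-4))² + (-⅛)²) + 292 = √((-8)² + 1/64) + 292 = √(64 + 1/64) + 292 = √(4097/64) + 292 = √4097/8 + 292 = 292 + √4097/8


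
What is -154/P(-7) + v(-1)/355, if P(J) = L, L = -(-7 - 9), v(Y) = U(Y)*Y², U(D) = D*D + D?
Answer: -77/8 ≈ -9.6250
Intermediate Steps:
U(D) = D + D² (U(D) = D² + D = D + D²)
v(Y) = Y³*(1 + Y) (v(Y) = (Y*(1 + Y))*Y² = Y³*(1 + Y))
L = 16 (L = -1*(-16) = 16)
P(J) = 16
-154/P(-7) + v(-1)/355 = -154/16 + ((-1)³*(1 - 1))/355 = -154*1/16 - 1*0*(1/355) = -77/8 + 0*(1/355) = -77/8 + 0 = -77/8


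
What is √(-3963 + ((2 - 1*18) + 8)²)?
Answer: I*√3899 ≈ 62.442*I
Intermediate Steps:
√(-3963 + ((2 - 1*18) + 8)²) = √(-3963 + ((2 - 18) + 8)²) = √(-3963 + (-16 + 8)²) = √(-3963 + (-8)²) = √(-3963 + 64) = √(-3899) = I*√3899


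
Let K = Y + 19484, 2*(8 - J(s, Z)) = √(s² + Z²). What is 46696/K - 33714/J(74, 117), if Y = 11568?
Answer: 955093410/16310063 + 7492*√19165/2101 ≈ 552.22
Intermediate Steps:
J(s, Z) = 8 - √(Z² + s²)/2 (J(s, Z) = 8 - √(s² + Z²)/2 = 8 - √(Z² + s²)/2)
K = 31052 (K = 11568 + 19484 = 31052)
46696/K - 33714/J(74, 117) = 46696/31052 - 33714/(8 - √(117² + 74²)/2) = 46696*(1/31052) - 33714/(8 - √(13689 + 5476)/2) = 11674/7763 - 33714/(8 - √19165/2)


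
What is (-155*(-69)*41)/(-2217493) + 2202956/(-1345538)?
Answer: -2737525597309/1491860548117 ≈ -1.8350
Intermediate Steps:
(-155*(-69)*41)/(-2217493) + 2202956/(-1345538) = (10695*41)*(-1/2217493) + 2202956*(-1/1345538) = 438495*(-1/2217493) - 1101478/672769 = -438495/2217493 - 1101478/672769 = -2737525597309/1491860548117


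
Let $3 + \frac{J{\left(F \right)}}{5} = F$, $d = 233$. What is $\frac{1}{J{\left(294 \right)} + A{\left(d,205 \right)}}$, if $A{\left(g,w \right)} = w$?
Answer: $\frac{1}{1660} \approx 0.00060241$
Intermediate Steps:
$J{\left(F \right)} = -15 + 5 F$
$\frac{1}{J{\left(294 \right)} + A{\left(d,205 \right)}} = \frac{1}{\left(-15 + 5 \cdot 294\right) + 205} = \frac{1}{\left(-15 + 1470\right) + 205} = \frac{1}{1455 + 205} = \frac{1}{1660}$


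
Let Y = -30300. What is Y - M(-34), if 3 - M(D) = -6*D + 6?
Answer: -30093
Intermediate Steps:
M(D) = -3 + 6*D (M(D) = 3 - (-6*D + 6) = 3 - (6 - 6*D) = 3 + (-6 + 6*D) = -3 + 6*D)
Y - M(-34) = -30300 - (-3 + 6*(-34)) = -30300 - (-3 - 204) = -30300 - 1*(-207) = -30300 + 207 = -30093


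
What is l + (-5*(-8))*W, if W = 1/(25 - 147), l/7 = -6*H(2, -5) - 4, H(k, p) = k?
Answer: -6852/61 ≈ -112.33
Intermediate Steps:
l = -112 (l = 7*(-6*2 - 4) = 7*(-12 - 4) = 7*(-16) = -112)
W = -1/122 (W = 1/(-122) = -1/122 ≈ -0.0081967)
l + (-5*(-8))*W = -112 - 5*(-8)*(-1/122) = -112 + 40*(-1/122) = -112 - 20/61 = -6852/61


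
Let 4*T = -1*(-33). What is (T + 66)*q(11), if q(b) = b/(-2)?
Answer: -3267/8 ≈ -408.38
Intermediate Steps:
T = 33/4 (T = (-1*(-33))/4 = (1/4)*33 = 33/4 ≈ 8.2500)
q(b) = -b/2 (q(b) = b*(-1/2) = -b/2)
(T + 66)*q(11) = (33/4 + 66)*(-1/2*11) = (297/4)*(-11/2) = -3267/8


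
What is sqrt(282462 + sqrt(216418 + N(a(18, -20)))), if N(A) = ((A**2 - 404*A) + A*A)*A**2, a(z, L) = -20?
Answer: sqrt(282462 + sqrt(3768418)) ≈ 533.29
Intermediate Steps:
N(A) = A**2*(-404*A + 2*A**2) (N(A) = ((A**2 - 404*A) + A**2)*A**2 = (-404*A + 2*A**2)*A**2 = A**2*(-404*A + 2*A**2))
sqrt(282462 + sqrt(216418 + N(a(18, -20)))) = sqrt(282462 + sqrt(216418 + 2*(-20)**3*(-202 - 20))) = sqrt(282462 + sqrt(216418 + 2*(-8000)*(-222))) = sqrt(282462 + sqrt(216418 + 3552000)) = sqrt(282462 + sqrt(3768418))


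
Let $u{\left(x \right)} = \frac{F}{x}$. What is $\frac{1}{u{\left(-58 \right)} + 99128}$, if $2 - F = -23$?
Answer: $\frac{58}{5749399} \approx 1.0088 \cdot 10^{-5}$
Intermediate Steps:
$F = 25$ ($F = 2 - -23 = 2 + 23 = 25$)
$u{\left(x \right)} = \frac{25}{x}$
$\frac{1}{u{\left(-58 \right)} + 99128} = \frac{1}{\frac{25}{-58} + 99128} = \frac{1}{25 \left(- \frac{1}{58}\right) + 99128} = \frac{1}{- \frac{25}{58} + 99128} = \frac{1}{\frac{5749399}{58}} = \frac{58}{5749399}$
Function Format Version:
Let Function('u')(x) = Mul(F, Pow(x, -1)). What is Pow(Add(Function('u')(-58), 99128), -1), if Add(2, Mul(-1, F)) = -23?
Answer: Rational(58, 5749399) ≈ 1.0088e-5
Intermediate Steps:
F = 25 (F = Add(2, Mul(-1, -23)) = Add(2, 23) = 25)
Function('u')(x) = Mul(25, Pow(x, -1))
Pow(Add(Function('u')(-58), 99128), -1) = Pow(Add(Mul(25, Pow(-58, -1)), 99128), -1) = Pow(Add(Mul(25, Rational(-1, 58)), 99128), -1) = Pow(Add(Rational(-25, 58), 99128), -1) = Pow(Rational(5749399, 58), -1) = Rational(58, 5749399)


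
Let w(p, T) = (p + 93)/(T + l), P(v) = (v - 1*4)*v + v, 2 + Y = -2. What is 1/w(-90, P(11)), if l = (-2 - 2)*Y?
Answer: 104/3 ≈ 34.667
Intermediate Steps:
Y = -4 (Y = -2 - 2 = -4)
P(v) = v + v*(-4 + v) (P(v) = (v - 4)*v + v = (-4 + v)*v + v = v*(-4 + v) + v = v + v*(-4 + v))
l = 16 (l = (-2 - 2)*(-4) = -4*(-4) = 16)
w(p, T) = (93 + p)/(16 + T) (w(p, T) = (p + 93)/(T + 16) = (93 + p)/(16 + T))
1/w(-90, P(11)) = 1/((93 - 90)/(16 + 11*(-3 + 11))) = 1/(3/(16 + 11*8)) = 1/(3/(16 + 88)) = 1/(3/104) = 104/3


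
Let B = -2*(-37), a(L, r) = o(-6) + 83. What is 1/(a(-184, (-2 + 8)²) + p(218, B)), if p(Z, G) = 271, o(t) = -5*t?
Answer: 1/384 ≈ 0.0026042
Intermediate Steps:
a(L, r) = 113 (a(L, r) = -5*(-6) + 83 = 30 + 83 = 113)
B = 74
1/(a(-184, (-2 + 8)²) + p(218, B)) = 1/(113 + 271) = 1/384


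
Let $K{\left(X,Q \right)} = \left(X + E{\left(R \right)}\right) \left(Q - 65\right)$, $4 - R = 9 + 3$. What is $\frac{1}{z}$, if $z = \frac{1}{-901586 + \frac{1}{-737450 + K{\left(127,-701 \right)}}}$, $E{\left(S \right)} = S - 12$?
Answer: $- \frac{738770387433}{819412} \approx -9.0159 \cdot 10^{5}$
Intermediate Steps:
$R = -8$ ($R = 4 - \left(9 + 3\right) = 4 - 12 = -8$)
$E{\left(S \right)} = -12 + S$ ($E{\left(S \right)} = S - 12 = -12 + S$)
$K{\left(X,Q \right)} = \left(-65 + Q\right) \left(-20 + X\right)$ ($K{\left(X,Q \right)} = \left(X - 20\right) \left(Q - 65\right) = \left(X - 20\right) \left(-65 + Q\right) = \left(-20 + X\right) \left(-65 + Q\right) = \left(-65 + Q\right) \left(-20 + X\right)$)
$z = - \frac{819412}{738770387433}$ ($z = \frac{1}{-901586 + \frac{1}{-737450 - 81962}} = \frac{1}{-901586 + \frac{1}{-819412}} = \frac{1}{-901586 - \frac{1}{819412}} = \frac{1}{- \frac{738770387433}{819412}} = - \frac{819412}{738770387433} \approx -1.1092 \cdot 10^{-6}$)
$\frac{1}{z} = \frac{1}{- \frac{819412}{738770387433}} = - \frac{738770387433}{819412}$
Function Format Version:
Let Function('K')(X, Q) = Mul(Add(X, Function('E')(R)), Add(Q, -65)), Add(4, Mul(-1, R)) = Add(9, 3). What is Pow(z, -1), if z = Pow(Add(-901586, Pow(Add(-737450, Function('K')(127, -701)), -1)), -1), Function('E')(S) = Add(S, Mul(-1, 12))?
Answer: Rational(-738770387433, 819412) ≈ -9.0159e+5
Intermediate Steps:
R = -8 (R = Add(4, Mul(-1, Add(9, 3))) = Add(4, Mul(-1, 12)) = Add(4, -12) = -8)
Function('E')(S) = Add(-12, S) (Function('E')(S) = Add(S, -12) = Add(-12, S))
Function('K')(X, Q) = Mul(Add(-65, Q), Add(-20, X)) (Function('K')(X, Q) = Mul(Add(X, Add(-12, -8)), Add(Q, -65)) = Mul(Add(X, -20), Add(-65, Q)) = Mul(Add(-20, X), Add(-65, Q)) = Mul(Add(-65, Q), Add(-20, X)))
z = Rational(-819412, 738770387433) (z = Pow(Add(-901586, Pow(Add(-737450, Add(1300, Mul(-65, 127), Mul(-20, -701), Mul(-701, 127))), -1)), -1) = Pow(Add(-901586, Pow(Add(-737450, Add(1300, -8255, 14020, -89027)), -1)), -1) = Pow(Add(-901586, Pow(Add(-737450, -81962), -1)), -1) = Pow(Add(-901586, Pow(-819412, -1)), -1) = Pow(Add(-901586, Rational(-1, 819412)), -1) = Pow(Rational(-738770387433, 819412), -1) = Rational(-819412, 738770387433) ≈ -1.1092e-6)
Pow(z, -1) = Pow(Rational(-819412, 738770387433), -1) = Rational(-738770387433, 819412)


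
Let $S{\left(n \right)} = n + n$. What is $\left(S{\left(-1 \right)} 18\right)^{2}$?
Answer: $1296$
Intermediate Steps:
$S{\left(n \right)} = 2 n$
$\left(S{\left(-1 \right)} 18\right)^{2} = \left(2 \left(-1\right) 18\right)^{2} = \left(\left(-2\right) 18\right)^{2} = \left(-36\right)^{2} = 1296$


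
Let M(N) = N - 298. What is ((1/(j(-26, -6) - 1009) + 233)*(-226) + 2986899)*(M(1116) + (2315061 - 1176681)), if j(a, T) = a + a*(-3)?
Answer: 3198946432591874/957 ≈ 3.3427e+12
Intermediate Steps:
j(a, T) = -2*a (j(a, T) = a - 3*a = -2*a)
M(N) = -298 + N
((1/(j(-26, -6) - 1009) + 233)*(-226) + 2986899)*(M(1116) + (2315061 - 1176681)) = ((1/(-2*(-26) - 1009) + 233)*(-226) + 2986899)*((-298 + 1116) + (2315061 - 1176681)) = ((1/(52 - 1009) + 233)*(-226) + 2986899)*(818 + 1138380) = ((1/(-957) + 233)*(-226) + 2986899)*1139198 = ((-1/957 + 233)*(-226) + 2986899)*1139198 = ((222980/957)*(-226) + 2986899)*1139198 = (-50393480/957 + 2986899)*1139198 = (2808068863/957)*1139198 = 3198946432591874/957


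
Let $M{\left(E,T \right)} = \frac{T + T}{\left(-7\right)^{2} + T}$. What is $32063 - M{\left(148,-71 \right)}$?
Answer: $\frac{352622}{11} \approx 32057.0$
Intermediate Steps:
$M{\left(E,T \right)} = \frac{2 T}{49 + T}$
$32063 - M{\left(148,-71 \right)} = 32063 - 2 \left(-71\right) \frac{1}{49 - 71} = 32063 - 2 \left(-71\right) \frac{1}{-22} = 32063 - 2 \left(-71\right) \left(- \frac{1}{22}\right) = 32063 - \frac{71}{11} = \frac{352622}{11}$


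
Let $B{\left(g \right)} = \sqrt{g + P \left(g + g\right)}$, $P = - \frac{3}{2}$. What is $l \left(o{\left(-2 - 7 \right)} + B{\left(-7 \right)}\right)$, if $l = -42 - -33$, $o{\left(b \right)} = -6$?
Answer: $54 - 9 \sqrt{14} \approx 20.325$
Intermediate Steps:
$P = - \frac{3}{2}$ ($P = \left(-3\right) \frac{1}{2} = - \frac{3}{2} \approx -1.5$)
$B{\left(g \right)} = \sqrt{2} \sqrt{- g}$ ($B{\left(g \right)} = \sqrt{g - \frac{3 \left(g + g\right)}{2}} = \sqrt{g - \frac{3 \cdot 2 g}{2}} = \sqrt{g - 3 g} = \sqrt{- 2 g} = \sqrt{2} \sqrt{- g}$)
$l = -9$ ($l = -42 + 33 = -9$)
$l \left(o{\left(-2 - 7 \right)} + B{\left(-7 \right)}\right) = - 9 \left(-6 + \sqrt{2} \sqrt{\left(-1\right) \left(-7\right)}\right) = - 9 \left(-6 + \sqrt{2} \sqrt{7}\right) = - 9 \left(-6 + \sqrt{14}\right) = 54 - 9 \sqrt{14}$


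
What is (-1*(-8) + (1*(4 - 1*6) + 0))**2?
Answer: 36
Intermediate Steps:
(-1*(-8) + (1*(4 - 1*6) + 0))**2 = (8 + (1*(4 - 6) + 0))**2 = (8 + (1*(-2) + 0))**2 = (8 + (-2 + 0))**2 = (8 - 2)**2 = 6**2 = 36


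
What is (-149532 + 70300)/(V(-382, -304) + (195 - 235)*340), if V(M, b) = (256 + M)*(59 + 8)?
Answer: 39616/11021 ≈ 3.5946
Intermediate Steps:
V(M, b) = 17152 + 67*M (V(M, b) = (256 + M)*67 = 17152 + 67*M)
(-149532 + 70300)/(V(-382, -304) + (195 - 235)*340) = (-149532 + 70300)/((17152 + 67*(-382)) + (195 - 235)*340) = -79232/((17152 - 25594) - 40*340) = -79232/(-8442 - 13600) = -79232/(-22042) = -79232*(-1/22042) = 39616/11021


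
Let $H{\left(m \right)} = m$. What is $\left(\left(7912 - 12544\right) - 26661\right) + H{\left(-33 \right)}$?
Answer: $-31326$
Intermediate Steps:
$\left(\left(7912 - 12544\right) - 26661\right) + H{\left(-33 \right)} = \left(\left(7912 - 12544\right) - 26661\right) - 33 = \left(-4632 - 26661\right) - 33 = -31293 - 33 = -31326$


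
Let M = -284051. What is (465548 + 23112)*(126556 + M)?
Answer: -76961506700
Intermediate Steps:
(465548 + 23112)*(126556 + M) = (465548 + 23112)*(126556 - 284051) = 488660*(-157495) = -76961506700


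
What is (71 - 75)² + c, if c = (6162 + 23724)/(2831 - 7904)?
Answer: 17094/1691 ≈ 10.109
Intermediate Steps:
c = -9962/1691 (c = 29886/(-5073) = 29886*(-1/5073) = -9962/1691 ≈ -5.8912)
(71 - 75)² + c = (71 - 75)² - 9962/1691 = (-4)² - 9962/1691 = 16 - 9962/1691 = 17094/1691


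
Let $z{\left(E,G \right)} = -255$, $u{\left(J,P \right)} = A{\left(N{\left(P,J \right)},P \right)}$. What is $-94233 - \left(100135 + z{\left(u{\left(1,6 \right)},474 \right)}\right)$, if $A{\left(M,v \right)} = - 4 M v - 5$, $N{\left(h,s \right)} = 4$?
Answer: $-194113$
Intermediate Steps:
$A{\left(M,v \right)} = -5 - 4 M v$ ($A{\left(M,v \right)} = - 4 M v - 5 = -5 - 4 M v$)
$u{\left(J,P \right)} = -5 - 16 P$
$-94233 - \left(100135 + z{\left(u{\left(1,6 \right)},474 \right)}\right) = -94233 - \left(100135 - 255\right) = -94233 - 99880 = -194113$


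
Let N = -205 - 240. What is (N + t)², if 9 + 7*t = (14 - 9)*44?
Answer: 8433216/49 ≈ 1.7211e+5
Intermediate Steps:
N = -445
t = 211/7 (t = -9/7 + ((14 - 9)*44)/7 = -9/7 + (5*44)/7 = -9/7 + (⅐)*220 = -9/7 + 220/7 = 211/7 ≈ 30.143)
(N + t)² = (-445 + 211/7)² = (-2904/7)² = 8433216/49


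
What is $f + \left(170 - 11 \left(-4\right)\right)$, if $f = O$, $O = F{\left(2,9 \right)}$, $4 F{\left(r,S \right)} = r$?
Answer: $\frac{429}{2} \approx 214.5$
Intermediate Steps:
$F{\left(r,S \right)} = \frac{r}{4}$
$O = \frac{1}{2}$ ($O = \frac{1}{4} \cdot 2 = \frac{1}{2} \approx 0.5$)
$f = \frac{1}{2} \approx 0.5$
$f + \left(170 - 11 \left(-4\right)\right) = \frac{1}{2} + \left(170 - 11 \left(-4\right)\right) = \frac{1}{2} + \left(170 - -44\right) = \frac{1}{2} + \left(170 + 44\right) = \frac{1}{2} + 214 = \frac{429}{2}$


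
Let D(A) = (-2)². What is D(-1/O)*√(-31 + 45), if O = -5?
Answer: 4*√14 ≈ 14.967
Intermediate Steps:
D(A) = 4
D(-1/O)*√(-31 + 45) = 4*√(-31 + 45) = 4*√14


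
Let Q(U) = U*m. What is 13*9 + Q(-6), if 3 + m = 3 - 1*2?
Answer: 129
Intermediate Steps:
m = -2 (m = -3 + (3 - 1*2) = -3 + (3 - 2) = -3 + 1 = -2)
Q(U) = -2*U (Q(U) = U*(-2) = -2*U)
13*9 + Q(-6) = 13*9 - 2*(-6) = 117 + 12 = 129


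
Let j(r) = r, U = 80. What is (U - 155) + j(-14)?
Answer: -89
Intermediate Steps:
(U - 155) + j(-14) = (80 - 155) - 14 = -75 - 14 = -89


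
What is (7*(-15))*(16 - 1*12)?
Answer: -420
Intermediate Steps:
(7*(-15))*(16 - 1*12) = -105*(16 - 12) = -105*4 = -420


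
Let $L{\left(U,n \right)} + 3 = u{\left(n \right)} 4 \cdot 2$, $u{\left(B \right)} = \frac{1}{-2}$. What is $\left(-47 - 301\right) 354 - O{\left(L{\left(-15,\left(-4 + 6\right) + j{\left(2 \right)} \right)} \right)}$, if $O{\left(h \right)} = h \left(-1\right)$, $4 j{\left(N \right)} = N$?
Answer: $-123199$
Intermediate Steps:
$j{\left(N \right)} = \frac{N}{4}$
$u{\left(B \right)} = - \frac{1}{2}$
$L{\left(U,n \right)} = -7$ ($L{\left(U,n \right)} = -3 + \left(- \frac{1}{2}\right) 4 \cdot 2 = -3 - 4 = -7$)
$O{\left(h \right)} = - h$
$\left(-47 - 301\right) 354 - O{\left(L{\left(-15,\left(-4 + 6\right) + j{\left(2 \right)} \right)} \right)} = \left(-47 - 301\right) 354 - \left(-1\right) \left(-7\right) = \left(-348\right) 354 - 7 = -123192 - 7 = -123199$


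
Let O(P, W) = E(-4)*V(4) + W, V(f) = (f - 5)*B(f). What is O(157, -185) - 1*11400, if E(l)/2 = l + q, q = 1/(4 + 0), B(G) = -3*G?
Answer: -11675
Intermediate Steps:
q = 1/4 ≈ 0.25000
V(f) = -3*f*(-5 + f) (V(f) = (f - 5)*(-3*f) = (-5 + f)*(-3*f) = -3*f*(-5 + f))
E(l) = 1/2 + 2*l (E(l) = 2*(l + 1/4) = 2*(1/4 + l) = 1/2 + 2*l)
O(P, W) = -90 + W (O(P, W) = (1/2 + 2*(-4))*(3*4*(5 - 1*4)) + W = (1/2 - 8)*(3*4*(5 - 4)) + W = -45*4/2 + W = -15/2*12 + W = -90 + W)
O(157, -185) - 1*11400 = (-90 - 185) - 1*11400 = -275 - 11400 = -11675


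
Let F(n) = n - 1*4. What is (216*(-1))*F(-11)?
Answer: 3240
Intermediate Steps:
F(n) = -4 + n (F(n) = n - 4 = -4 + n)
(216*(-1))*F(-11) = (216*(-1))*(-4 - 11) = -216*(-15) = 3240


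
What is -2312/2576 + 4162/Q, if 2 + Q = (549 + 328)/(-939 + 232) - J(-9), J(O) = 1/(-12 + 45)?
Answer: -15644709937/12285910 ≈ -1273.4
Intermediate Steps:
J(O) = 1/33
Q = -76310/23331 (Q = -2 + ((549 + 328)/(-939 + 232) - 1*1/33) = -2 + (877/(-707) - 1/33) = -2 + (877*(-1/707) - 1/33) = -2 + (-877/707 - 1/33) = -2 - 29648/23331 = -76310/23331 ≈ -3.2708)
-2312/2576 + 4162/Q = -2312/2576 + 4162/(-76310/23331) = -2312*1/2576 + 4162*(-23331/76310) = -289/322 - 48551811/38155 = -15644709937/12285910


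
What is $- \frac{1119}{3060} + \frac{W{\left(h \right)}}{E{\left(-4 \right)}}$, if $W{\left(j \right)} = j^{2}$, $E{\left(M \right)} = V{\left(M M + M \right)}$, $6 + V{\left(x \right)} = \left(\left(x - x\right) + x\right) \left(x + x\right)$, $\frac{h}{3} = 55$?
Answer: $\frac{4610719}{47940} \approx 96.177$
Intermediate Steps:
$h = 165$ ($h = 3 \cdot 55 = 165$)
$V{\left(x \right)} = -6 + 2 x^{2}$ ($V{\left(x \right)} = -6 + \left(\left(x - x\right) + x\right) \left(x + x\right) = -6 + \left(0 + x\right) 2 x = -6 + x 2 x = -6 + 2 x^{2}$)
$E{\left(M \right)} = -6 + 2 \left(M + M^{2}\right)^{2}$ ($E{\left(M \right)} = -6 + 2 \left(M M + M\right)^{2} = -6 + 2 \left(M^{2} + M\right)^{2} = -6 + 2 \left(M + M^{2}\right)^{2}$)
$- \frac{1119}{3060} + \frac{W{\left(h \right)}}{E{\left(-4 \right)}} = - \frac{1119}{3060} + \frac{165^{2}}{-6 + 2 \left(-4\right)^{2} \left(1 - 4\right)^{2}} = \left(-1119\right) \frac{1}{3060} + \frac{27225}{-6 + 2 \cdot 16 \left(-3\right)^{2}} = - \frac{373}{1020} + \frac{27225}{-6 + 2 \cdot 16 \cdot 9} = - \frac{373}{1020} + \frac{27225}{-6 + 288} = - \frac{373}{1020} + \frac{27225}{282} = - \frac{373}{1020} + 27225 \cdot \frac{1}{282} = - \frac{373}{1020} + \frac{9075}{94} = \frac{4610719}{47940}$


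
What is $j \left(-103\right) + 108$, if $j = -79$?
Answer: $8245$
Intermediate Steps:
$j \left(-103\right) + 108 = \left(-79\right) \left(-103\right) + 108 = 8137 + 108 = 8245$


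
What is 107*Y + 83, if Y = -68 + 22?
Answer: -4839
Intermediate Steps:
Y = -46
107*Y + 83 = 107*(-46) + 83 = -4922 + 83 = -4839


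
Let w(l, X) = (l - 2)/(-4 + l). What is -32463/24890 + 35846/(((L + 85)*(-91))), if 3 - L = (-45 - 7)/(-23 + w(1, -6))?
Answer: -19471689761/3300090430 ≈ -5.9004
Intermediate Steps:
w(l, X) = (-2 + l)/(-4 + l)
L = 12/17 (L = 3 - (-45 - 7)/(-23 + (-2 + 1)/(-4 + 1)) = 3 - (-52)/(-23 - 1/(-3)) = 3 - (-52)/(-23 - 1/3*(-1)) = 3 - (-52)/(-23 + 1/3) = 3 - (-52)/(-68/3) = 3 - (-52)*(-3)/68 = 3 - 1*39/17 = 3 - 39/17 = 12/17 ≈ 0.70588)
-32463/24890 + 35846/(((L + 85)*(-91))) = -32463/24890 + 35846/(((12/17 + 85)*(-91))) = -32463*1/24890 + 35846/(((1457/17)*(-91))) = -32463/24890 + 35846/(-132587/17) = -32463/24890 + 35846*(-17/132587) = -32463/24890 - 609382/132587 = -19471689761/3300090430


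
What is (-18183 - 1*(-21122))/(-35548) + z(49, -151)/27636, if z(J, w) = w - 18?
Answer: -10903727/122800566 ≈ -0.088792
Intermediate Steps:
z(J, w) = -18 + w
(-18183 - 1*(-21122))/(-35548) + z(49, -151)/27636 = (-18183 - 1*(-21122))/(-35548) + (-18 - 151)/27636 = (-18183 + 21122)*(-1/35548) - 169*1/27636 = 2939*(-1/35548) - 169/27636 = -2939/35548 - 169/27636 = -10903727/122800566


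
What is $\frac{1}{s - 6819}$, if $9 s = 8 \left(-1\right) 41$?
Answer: $- \frac{9}{61699} \approx -0.00014587$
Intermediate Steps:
$s = - \frac{328}{9}$ ($s = \frac{8 \left(-1\right) 41}{9} = \frac{\left(-8\right) 41}{9} = \frac{1}{9} \left(-328\right) = - \frac{328}{9} \approx -36.444$)
$\frac{1}{s - 6819} = \frac{1}{- \frac{328}{9} - 6819} = \frac{1}{- \frac{61699}{9}} = - \frac{9}{61699}$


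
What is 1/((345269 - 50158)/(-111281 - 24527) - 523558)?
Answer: -135808/71103659975 ≈ -1.9100e-6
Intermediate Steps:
1/((345269 - 50158)/(-111281 - 24527) - 523558) = 1/(295111/(-135808) - 523558) = 1/(295111*(-1/135808) - 523558) = 1/(-295111/135808 - 523558) = 1/(-71103659975/135808) = -135808/71103659975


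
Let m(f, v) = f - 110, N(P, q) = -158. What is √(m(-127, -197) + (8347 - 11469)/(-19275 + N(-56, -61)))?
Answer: I*√89440363067/19433 ≈ 15.39*I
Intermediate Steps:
m(f, v) = -110 + f
√(m(-127, -197) + (8347 - 11469)/(-19275 + N(-56, -61))) = √((-110 - 127) + (8347 - 11469)/(-19275 - 158)) = √(-237 - 3122/(-19433)) = √(-237 - 3122*(-1/19433)) = √(-237 + 3122/19433) = √(-4602499/19433) = I*√89440363067/19433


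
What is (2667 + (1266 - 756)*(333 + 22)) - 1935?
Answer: 181782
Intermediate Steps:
(2667 + (1266 - 756)*(333 + 22)) - 1935 = (2667 + 510*355) - 1935 = (2667 + 181050) - 1935 = 183717 - 1935 = 181782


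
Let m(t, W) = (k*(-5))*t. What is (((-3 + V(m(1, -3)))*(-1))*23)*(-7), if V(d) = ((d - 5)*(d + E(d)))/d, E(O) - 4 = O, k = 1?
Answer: -2415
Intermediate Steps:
m(t, W) = -5*t (m(t, W) = (1*(-5))*t = -5*t)
E(O) = 4 + O
V(d) = (-5 + d)*(4 + 2*d)/d (V(d) = ((d - 5)*(d + (4 + d)))/d = ((-5 + d)*(4 + 2*d))/d = (-5 + d)*(4 + 2*d)/d)
(((-3 + V(m(1, -3)))*(-1))*23)*(-7) = (((-3 + (-6 - 20/((-5*1)) + 2*(-5*1)))*(-1))*23)*(-7) = (((-3 + (-6 - 20/(-5) + 2*(-5)))*(-1))*23)*(-7) = (((-3 + (-6 - 20*(-⅕) - 10))*(-1))*23)*(-7) = (((-3 + (-6 + 4 - 10))*(-1))*23)*(-7) = (((-3 - 12)*(-1))*23)*(-7) = (-15*(-1)*23)*(-7) = (15*23)*(-7) = 345*(-7) = -2415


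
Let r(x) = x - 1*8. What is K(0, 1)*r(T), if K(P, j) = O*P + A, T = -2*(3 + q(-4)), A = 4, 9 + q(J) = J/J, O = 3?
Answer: 8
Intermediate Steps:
q(J) = -8 (q(J) = -9 + J/J = -9 + 1 = -8)
T = 10 (T = -2*(3 - 8) = -2*(-5) = 10)
K(P, j) = 4 + 3*P (K(P, j) = 3*P + 4 = 4 + 3*P)
r(x) = -8 + x (r(x) = x - 8 = -8 + x)
K(0, 1)*r(T) = (4 + 3*0)*(-8 + 10) = (4 + 0)*2 = 4*2 = 8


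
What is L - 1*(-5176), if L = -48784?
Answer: -43608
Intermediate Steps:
L - 1*(-5176) = -48784 - 1*(-5176) = -48784 + 5176 = -43608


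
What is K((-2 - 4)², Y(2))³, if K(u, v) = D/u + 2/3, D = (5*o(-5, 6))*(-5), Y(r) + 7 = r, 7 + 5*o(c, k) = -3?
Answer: 50653/5832 ≈ 8.6854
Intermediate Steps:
o(c, k) = -2 (o(c, k) = -7/5 + (⅕)*(-3) = -7/5 - ⅗ = -2)
Y(r) = -7 + r
D = 50 (D = (5*(-2))*(-5) = -10*(-5) = 50)
K(u, v) = ⅔ + 50/u (K(u, v) = 50/u + 2/3 = 50/u + 2*(⅓) = 50/u + ⅔ = ⅔ + 50/u)
K((-2 - 4)², Y(2))³ = (⅔ + 50/((-2 - 4)²))³ = (⅔ + 50/((-6)²))³ = (⅔ + 50/36)³ = (⅔ + 50*(1/36))³ = (⅔ + 25/18)³ = (37/18)³ = 50653/5832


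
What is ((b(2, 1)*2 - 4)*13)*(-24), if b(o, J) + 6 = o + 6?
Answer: 0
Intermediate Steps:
b(o, J) = o (b(o, J) = -6 + (o + 6) = -6 + (6 + o) = o)
((b(2, 1)*2 - 4)*13)*(-24) = ((2*2 - 4)*13)*(-24) = ((4 - 4)*13)*(-24) = (0*13)*(-24) = 0*(-24) = 0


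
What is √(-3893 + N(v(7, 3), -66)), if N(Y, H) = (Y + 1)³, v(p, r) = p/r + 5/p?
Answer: 2*I*√186054477/441 ≈ 61.86*I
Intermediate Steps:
v(p, r) = 5/p + p/r
N(Y, H) = (1 + Y)³
√(-3893 + N(v(7, 3), -66)) = √(-3893 + (1 + (5/7 + 7/3))³) = √(-3893 + (1 + 64/21)³) = √(-3893 + (85/21)³) = √(-3893 + 614125/9261) = √(-35438948/9261) = 2*I*√186054477/441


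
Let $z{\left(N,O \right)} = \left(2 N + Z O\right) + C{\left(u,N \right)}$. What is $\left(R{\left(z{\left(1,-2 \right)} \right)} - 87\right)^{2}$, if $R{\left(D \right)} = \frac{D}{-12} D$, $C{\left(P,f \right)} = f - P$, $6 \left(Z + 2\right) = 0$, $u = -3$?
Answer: $\frac{81796}{9} \approx 9088.4$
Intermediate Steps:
$Z = -2$ ($Z = -2 + \frac{1}{6} \cdot 0 = -2 + 0 = -2$)
$z{\left(N,O \right)} = 3 - 2 O + 3 N$ ($z{\left(N,O \right)} = \left(2 N - 2 O\right) + \left(N - -3\right) = \left(- 2 O + 2 N\right) + \left(N + 3\right) = \left(- 2 O + 2 N\right) + \left(3 + N\right) = 3 - 2 O + 3 N$)
$R{\left(D \right)} = - \frac{D^{2}}{12}$ ($R{\left(D \right)} = D \left(- \frac{1}{12}\right) D = - \frac{D}{12} D = - \frac{D^{2}}{12}$)
$\left(R{\left(z{\left(1,-2 \right)} \right)} - 87\right)^{2} = \left(- \frac{\left(3 - -4 + 3 \cdot 1\right)^{2}}{12} - 87\right)^{2} = \left(- \frac{\left(3 + 4 + 3\right)^{2}}{12} - 87\right)^{2} = \left(- \frac{10^{2}}{12} - 87\right)^{2} = \left(\left(- \frac{1}{12}\right) 100 - 87\right)^{2} = \left(- \frac{25}{3} - 87\right)^{2} = \left(- \frac{286}{3}\right)^{2} = \frac{81796}{9}$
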